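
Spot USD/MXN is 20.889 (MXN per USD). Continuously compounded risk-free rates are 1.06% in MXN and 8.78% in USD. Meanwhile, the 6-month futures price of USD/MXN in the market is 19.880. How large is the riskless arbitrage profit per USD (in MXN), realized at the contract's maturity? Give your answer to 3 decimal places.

Fair futures: F* = S·e^(carry·T), with carry = (r_MXN − r_USD) = 0.0106 − 0.0878 = -0.0772
F* = 20.889 · e^(-0.0772 × 6/12) = 20.889 · e^-0.038600 = 20.889 × 0.962135 = 20.0980
Market 19.880 < fair 20.0980: forward underpriced → reverse cash-and-carry (short spot, go long the forward).
At maturity, profit = |F_mkt − F*| = |19.880 − 20.0980| = 0.218 per USD (in MXN)

0.218 per USD (in MXN)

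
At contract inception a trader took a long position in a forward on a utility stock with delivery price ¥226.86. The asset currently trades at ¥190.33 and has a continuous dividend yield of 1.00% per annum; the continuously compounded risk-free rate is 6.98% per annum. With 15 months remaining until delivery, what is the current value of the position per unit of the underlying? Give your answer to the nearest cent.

Current fair forward for the remaining 15 months: F = S·e^((r − q)·T), (r − q) = 0.0698 − 0.0100 = 0.0598
F = 190.33 · e^(0.0598 × 15/12) = 190.33 × 1.077615 = 205.1025
Value of long forward = (F − K)·e^(−rT) = (205.1025 − 226.86) · e^(−0.0698·15/12)
= -21.7575 × 0.916448 = -19.94

-¥19.94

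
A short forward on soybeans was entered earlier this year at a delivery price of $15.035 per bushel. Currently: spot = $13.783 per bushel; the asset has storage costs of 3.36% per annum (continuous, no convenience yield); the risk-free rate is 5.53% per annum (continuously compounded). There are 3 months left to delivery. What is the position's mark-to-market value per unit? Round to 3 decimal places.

Current fair forward for the remaining 3 months: F = S·e^((r + u)·T), (r + u) = 0.0553 + 0.0336 = 0.0889
F = 13.783 · e^(0.0889 × 3/12) = 13.783 × 1.022474 = 14.0928
Value of long forward = (F − K)·e^(−rT) = (14.0928 − 15.035) · e^(−0.0553·3/12)
= -0.9422 × 0.986270 = -0.929
Short position value = −(long value) = $0.929

$0.929 per bushel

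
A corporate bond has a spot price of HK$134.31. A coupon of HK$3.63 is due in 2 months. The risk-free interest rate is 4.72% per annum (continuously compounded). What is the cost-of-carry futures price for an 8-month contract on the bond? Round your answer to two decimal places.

HK$134.89

PV(coupons) I = 3.63·e^(−0.0472·2/12)
I = 3.6016
F = (S − I)·e^(rT) = (134.31 − 3.6016) · e^(0.0472·8/12)
= 130.7084 · e^0.031467 = 130.7084 × 1.031967 = HK$134.89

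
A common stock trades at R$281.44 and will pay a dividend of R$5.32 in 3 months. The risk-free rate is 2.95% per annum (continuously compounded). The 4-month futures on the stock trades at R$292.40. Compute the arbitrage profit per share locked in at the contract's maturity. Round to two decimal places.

PV(dividends) I = 5.32·e^(−0.0295·3/12) = 5.2809
Fair futures F* = (S − I)·e^(rT) = (281.44 − 5.2809)·e^0.009833 = 276.1591 × 1.009882 = 278.8881
Market R$292.40 > fair 278.8881: forward overpriced → cash-and-carry (borrow at r, buy the stock and collect the dividends, short the forward).
Profit at T = |F_mkt − F*| = |292.40 − 278.8881| = R$13.51 per share

R$13.51 per share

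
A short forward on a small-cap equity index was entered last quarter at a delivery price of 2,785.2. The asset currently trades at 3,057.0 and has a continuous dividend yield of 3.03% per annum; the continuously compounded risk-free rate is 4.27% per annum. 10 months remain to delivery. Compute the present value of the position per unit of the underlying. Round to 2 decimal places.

-292.94

Current fair forward for the remaining 10 months: F = S·e^((r − q)·T), (r − q) = 0.0427 − 0.0303 = 0.0124
F = 3057.0 · e^(0.0124 × 10/12) = 3057.0 × 1.01038691 = 3088.7528
Value of long forward = (F − K)·e^(−rT) = (3088.7528 − 2785.2) · e^(−0.0427·10/12)
= 303.5528 × 0.96504231 = 292.94
Short position value = −(long value) = -292.94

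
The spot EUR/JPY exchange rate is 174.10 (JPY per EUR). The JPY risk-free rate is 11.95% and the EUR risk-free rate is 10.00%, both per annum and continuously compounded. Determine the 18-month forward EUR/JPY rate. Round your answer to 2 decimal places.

F = S·e^((r_JPY − r_EUR)T) = 174.10 · e^((0.1195 − 0.1000) × 18/12)
= 174.10 · e^0.029250 = 174.10 × 1.029682
F = 179.27 JPY per EUR

179.27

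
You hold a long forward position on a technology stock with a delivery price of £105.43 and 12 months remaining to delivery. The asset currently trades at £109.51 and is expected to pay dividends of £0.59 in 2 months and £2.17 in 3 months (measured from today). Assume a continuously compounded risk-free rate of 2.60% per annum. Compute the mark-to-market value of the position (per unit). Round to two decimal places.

£4.04

PV(remaining dividends) I = 0.59·e^(−0.0260·2/12) + 2.17·e^(−0.0260·3/12) = 2.7434
Current forward F = (S − I)·e^(rT) = (109.51 − 2.7434)·e^(0.0260·12/12) = 106.7666 × 1.026341 = 109.5789
Value (long) = (F − K)·e^(−rT) = (109.5789 − 105.43) × 0.974335 = 4.0424
Value = £4.04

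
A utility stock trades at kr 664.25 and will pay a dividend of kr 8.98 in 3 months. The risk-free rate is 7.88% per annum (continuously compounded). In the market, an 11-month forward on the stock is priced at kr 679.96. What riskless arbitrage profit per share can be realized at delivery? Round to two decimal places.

PV(dividends) I = 8.98·e^(−0.0788·3/12) = 8.8048
Fair forward F* = (S − I)·e^(rT) = (664.25 − 8.8048)·e^0.072233 = 655.4452 × 1.074906 = 704.5420
Market kr 679.96 < fair 704.5420: forward underpriced → reverse cash-and-carry (short the stock, invest proceeds at r, pay the dividends, go long the forward).
Profit at T = |F_mkt − F*| = |679.96 − 704.5420| = kr 24.58 per share

kr 24.58 per share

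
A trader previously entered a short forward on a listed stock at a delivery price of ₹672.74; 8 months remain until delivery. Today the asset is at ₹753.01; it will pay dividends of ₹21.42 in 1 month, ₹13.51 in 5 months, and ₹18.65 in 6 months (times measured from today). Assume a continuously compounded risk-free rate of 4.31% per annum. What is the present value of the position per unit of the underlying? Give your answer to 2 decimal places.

-₹46.46

PV(remaining dividends) I = 21.42·e^(−0.0431·1/12) + 13.51·e^(−0.0431·5/12) + 18.65·e^(−0.0431·6/12) = 52.8651
Current forward F = (S − I)·e^(rT) = (753.01 − 52.8651)·e^(0.0431·8/12) = 700.1449 × 1.029150 = 720.5541
Value (long) = (F − K)·e^(−rT) = (720.5541 − 672.74) × 0.971676 = 46.4598
Short position value = −(long value) = -₹46.46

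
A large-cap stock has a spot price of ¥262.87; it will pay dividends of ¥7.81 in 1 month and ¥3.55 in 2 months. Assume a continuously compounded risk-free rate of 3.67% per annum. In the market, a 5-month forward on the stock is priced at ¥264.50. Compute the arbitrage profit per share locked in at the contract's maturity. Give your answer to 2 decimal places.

¥9.07 per share

PV(dividends) I = 7.81·e^(−0.0367·1/12) + 3.55·e^(−0.0367·2/12) = 11.3145
Fair forward F* = (S − I)·e^(rT) = (262.87 − 11.3145)·e^0.015292 = 251.5555 × 1.015410 = 255.4320
Market ¥264.50 > fair 255.4320: forward overpriced → cash-and-carry (borrow at r, buy the stock and collect the dividends, short the forward).
Profit at T = |F_mkt − F*| = |264.50 − 255.4320| = ¥9.07 per share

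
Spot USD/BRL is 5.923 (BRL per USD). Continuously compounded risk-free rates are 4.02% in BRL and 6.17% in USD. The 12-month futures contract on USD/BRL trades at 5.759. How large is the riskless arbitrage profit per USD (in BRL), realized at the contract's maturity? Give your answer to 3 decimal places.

Fair futures: F* = S·e^(carry·T), with carry = (r_BRL − r_USD) = 0.0402 − 0.0617 = -0.0215
F* = 5.923 · e^(-0.0215 × 12/12) = 5.923 · e^-0.021500 = 5.923 × 0.978729 = 5.7970
Market 5.759 < fair 5.7970: forward underpriced → reverse cash-and-carry (short spot, go long the forward).
At maturity, profit = |F_mkt − F*| = |5.759 − 5.7970| = 0.038 per USD (in BRL)

0.038 per USD (in BRL)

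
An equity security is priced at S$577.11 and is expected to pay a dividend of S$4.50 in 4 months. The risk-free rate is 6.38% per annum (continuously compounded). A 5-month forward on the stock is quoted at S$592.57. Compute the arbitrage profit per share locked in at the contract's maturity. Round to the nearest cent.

PV(dividends) I = 4.50·e^(−0.0638·4/12) = 4.4053
Fair forward F* = (S − I)·e^(rT) = (577.11 − 4.4053)·e^0.026583 = 572.7047 × 1.026939 = 588.1328
Market S$592.57 > fair 588.1328: forward overpriced → cash-and-carry (borrow at r, buy the stock and collect the dividends, short the forward).
Profit at T = |F_mkt − F*| = |592.57 − 588.1328| = S$4.44 per share

S$4.44 per share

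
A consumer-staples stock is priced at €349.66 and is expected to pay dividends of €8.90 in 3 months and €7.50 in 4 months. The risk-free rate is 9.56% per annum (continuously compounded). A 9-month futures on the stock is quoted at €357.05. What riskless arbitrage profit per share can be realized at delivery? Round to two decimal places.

€1.46 per share

PV(dividends) I = 8.90·e^(−0.0956·3/12) + 7.50·e^(−0.0956·4/12) = 15.9546
Fair futures F* = (S − I)·e^(rT) = (349.66 − 15.9546)·e^0.071700 = 333.7054 × 1.074333 = 358.5107
Market €357.05 < fair 358.5107: forward underpriced → reverse cash-and-carry (short the stock, invest proceeds at r, pay the dividends, go long the forward).
Profit at T = |F_mkt − F*| = |357.05 − 358.5107| = €1.46 per share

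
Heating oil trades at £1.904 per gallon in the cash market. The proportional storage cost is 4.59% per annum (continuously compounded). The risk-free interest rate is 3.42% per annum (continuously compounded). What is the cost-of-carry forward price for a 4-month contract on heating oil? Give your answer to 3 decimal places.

£1.956 per gallon

Net carry = r + u − y = 0.0342 + 0.0459 − 0.0000 = 0.0801
F = S·e^((r+u−y)T) = 1.904 · e^(0.0801 × 4/12) = 1.904 · e^0.026700
= 1.904 × 1.027060 = £1.956 per gallon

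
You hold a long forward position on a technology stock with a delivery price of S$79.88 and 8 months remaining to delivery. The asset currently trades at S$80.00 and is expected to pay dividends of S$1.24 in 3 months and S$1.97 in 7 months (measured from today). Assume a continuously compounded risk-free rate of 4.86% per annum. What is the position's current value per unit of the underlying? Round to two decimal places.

-S$0.47

PV(remaining dividends) I = 1.24·e^(−0.0486·3/12) + 1.97·e^(−0.0486·7/12) = 3.1400
Current forward F = (S − I)·e^(rT) = (80.00 − 3.1400)·e^(0.0486·8/12) = 76.8600 × 1.032931 = 79.3911
Value (long) = (F − K)·e^(−rT) = (79.3911 − 79.88) × 0.968119 = -0.4733
Value = -S$0.47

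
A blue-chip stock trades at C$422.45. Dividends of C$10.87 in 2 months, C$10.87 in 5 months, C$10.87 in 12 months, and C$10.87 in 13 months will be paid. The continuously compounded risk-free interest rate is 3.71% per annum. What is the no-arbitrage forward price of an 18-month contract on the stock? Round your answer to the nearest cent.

C$401.78

PV(dividends) I = 10.87·e^(−0.0371·2/12) + 10.87·e^(−0.0371·5/12) + 10.87·e^(−0.0371·12/12) + 10.87·e^(−0.0371·13/12)
I = 10.8030 + 10.7033 + 10.4741 + 10.4418 = 42.4222
F = (S − I)·e^(rT) = (422.45 − 42.4222) · e^(0.0371·18/12)
= 380.0278 · e^0.055650 = 380.0278 × 1.057228 = C$401.78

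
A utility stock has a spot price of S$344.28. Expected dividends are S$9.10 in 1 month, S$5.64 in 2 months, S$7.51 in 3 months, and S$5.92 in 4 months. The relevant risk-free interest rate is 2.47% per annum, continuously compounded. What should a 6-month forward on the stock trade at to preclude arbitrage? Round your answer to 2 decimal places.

PV(dividends) I = 9.10·e^(−0.0247·1/12) + 5.64·e^(−0.0247·2/12) + 7.51·e^(−0.0247·3/12) + 5.92·e^(−0.0247·4/12)
I = 9.0813 + 5.6168 + 7.4638 + 5.8715 = 28.0334
F = (S − I)·e^(rT) = (344.28 − 28.0334) · e^(0.0247·6/12)
= 316.2466 · e^0.012350 = 316.2466 × 1.012427 = S$320.18

S$320.18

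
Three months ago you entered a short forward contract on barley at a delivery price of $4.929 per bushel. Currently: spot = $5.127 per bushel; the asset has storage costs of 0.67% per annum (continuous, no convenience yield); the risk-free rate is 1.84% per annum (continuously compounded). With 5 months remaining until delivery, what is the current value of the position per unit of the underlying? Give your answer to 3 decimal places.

Current fair forward for the remaining 5 months: F = S·e^((r + u)·T), (r + u) = 0.0184 + 0.0067 = 0.0251
F = 5.127 · e^(0.0251 × 5/12) = 5.127 × 1.010513 = 5.1809
Value of long forward = (F − K)·e^(−rT) = (5.1809 − 4.929) · e^(−0.0184·5/12)
= 0.2519 × 0.992363 = 0.250
Short position value = −(long value) = -$0.250

-$0.250 per bushel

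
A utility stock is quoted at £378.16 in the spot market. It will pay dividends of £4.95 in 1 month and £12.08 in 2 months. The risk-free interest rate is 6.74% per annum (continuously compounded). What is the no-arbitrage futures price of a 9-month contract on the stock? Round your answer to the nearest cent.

£380.03

PV(dividends) I = 4.95·e^(−0.0674·1/12) + 12.08·e^(−0.0674·2/12)
I = 4.9223 + 11.9451 = 16.8674
F = (S − I)·e^(rT) = (378.16 − 16.8674) · e^(0.0674·9/12)
= 361.2926 · e^0.050550 = 361.2926 × 1.051849 = £380.03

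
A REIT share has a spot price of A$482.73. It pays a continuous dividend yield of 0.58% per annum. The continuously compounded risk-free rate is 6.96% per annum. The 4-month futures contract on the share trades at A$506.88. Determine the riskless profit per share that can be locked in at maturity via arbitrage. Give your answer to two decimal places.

Fair futures: F* = S·e^(carry·T), with carry = (r − q) = 0.0696 − 0.0058 = 0.0638
F* = 482.73 · e^(0.0638 × 4/12) = 482.73 · e^0.021267 = 482.73 × 1.021495 = A$493.1063
Market A$506.88 > fair A$493.1063: forward overpriced → cash-and-carry (buy spot, short the forward).
At maturity, profit = |F_mkt − F*| = |506.88 − 493.1063| = A$13.77 per share

A$13.77 per share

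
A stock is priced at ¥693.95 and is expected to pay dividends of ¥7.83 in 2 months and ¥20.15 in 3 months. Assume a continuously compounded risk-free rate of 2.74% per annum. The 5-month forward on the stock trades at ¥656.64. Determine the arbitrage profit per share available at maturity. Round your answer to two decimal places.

PV(dividends) I = 7.83·e^(−0.0274·2/12) + 20.15·e^(−0.0274·3/12) = 27.8068
Fair forward F* = (S − I)·e^(rT) = (693.95 − 27.8068)·e^0.011417 = 666.1432 × 1.011482 = 673.7919
Market ¥656.64 < fair 673.7919: forward underpriced → reverse cash-and-carry (short the stock, invest proceeds at r, pay the dividends, go long the forward).
Profit at T = |F_mkt − F*| = |656.64 − 673.7919| = ¥17.15 per share

¥17.15 per share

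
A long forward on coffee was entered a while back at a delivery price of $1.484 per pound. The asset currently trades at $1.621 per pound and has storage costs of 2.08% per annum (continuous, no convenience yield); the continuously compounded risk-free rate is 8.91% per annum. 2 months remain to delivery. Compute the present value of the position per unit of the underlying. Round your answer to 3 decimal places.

$0.165 per pound

Current fair forward for the remaining 2 months: F = S·e^((r + u)·T), (r + u) = 0.0891 + 0.0208 = 0.1099
F = 1.621 · e^(0.1099 × 2/12) = 1.621 × 1.018485 = 1.6510
Value of long forward = (F − K)·e^(−rT) = (1.6510 − 1.484) · e^(−0.0891·2/12)
= 0.1670 × 0.985260 = 0.165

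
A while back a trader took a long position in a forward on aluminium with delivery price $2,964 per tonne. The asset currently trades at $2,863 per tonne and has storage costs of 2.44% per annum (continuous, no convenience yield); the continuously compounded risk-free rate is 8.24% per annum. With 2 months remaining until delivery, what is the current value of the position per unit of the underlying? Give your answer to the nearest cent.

-$48.91 per tonne

Current fair forward for the remaining 2 months: F = S·e^((r + u)·T), (r + u) = 0.0824 + 0.0244 = 0.1068
F = 2863 · e^(0.1068 × 2/12) = 2863 × 1.01795936 = 2914.4176
Value of long forward = (F − K)·e^(−rT) = (2914.4176 − 2964) · e^(−0.0824·2/12)
= -49.5824 × 0.98636054 = -48.91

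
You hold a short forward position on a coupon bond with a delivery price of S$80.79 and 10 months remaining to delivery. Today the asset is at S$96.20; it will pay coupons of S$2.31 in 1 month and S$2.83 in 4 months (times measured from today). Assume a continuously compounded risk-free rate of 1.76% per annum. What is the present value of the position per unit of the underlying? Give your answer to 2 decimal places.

PV(remaining coupons) I = 2.31·e^(−0.0176·1/12) + 2.83·e^(−0.0176·4/12) = 5.1201
Current forward F = (S − I)·e^(rT) = (96.20 − 5.1201)·e^(0.0176·10/12) = 91.0799 × 1.014775 = 92.4256
Value (long) = (F − K)·e^(−rT) = (92.4256 − 80.79) × 0.985440 = 11.4662
Short position value = −(long value) = -S$11.47

-S$11.47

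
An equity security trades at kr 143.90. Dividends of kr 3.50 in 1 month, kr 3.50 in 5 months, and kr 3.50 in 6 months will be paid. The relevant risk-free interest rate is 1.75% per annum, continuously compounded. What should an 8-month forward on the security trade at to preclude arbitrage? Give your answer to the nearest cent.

kr 135.03

PV(dividends) I = 3.50·e^(−0.0175·1/12) + 3.50·e^(−0.0175·5/12) + 3.50·e^(−0.0175·6/12)
I = 3.4949 + 3.4746 + 3.4695 = 10.4390
F = (S − I)·e^(rT) = (143.90 − 10.4390) · e^(0.0175·8/12)
= 133.4610 · e^0.011667 = 133.4610 × 1.011735 = kr 135.03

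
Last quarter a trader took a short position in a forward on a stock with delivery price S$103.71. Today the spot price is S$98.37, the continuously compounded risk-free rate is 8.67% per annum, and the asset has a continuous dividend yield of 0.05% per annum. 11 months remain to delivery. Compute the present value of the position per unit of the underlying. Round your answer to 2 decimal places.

Current fair forward for the remaining 11 months: F = S·e^((r − q)·T), (r − q) = 0.0867 − 0.0005 = 0.0862
F = 98.37 · e^(0.0862 × 11/12) = 98.37 × 1.082222 = 106.4582
Value of long forward = (F − K)·e^(−rT) = (106.4582 − 103.71) · e^(−0.0867·11/12)
= 2.7482 × 0.923601 = 2.54
Short position value = −(long value) = -S$2.54

-S$2.54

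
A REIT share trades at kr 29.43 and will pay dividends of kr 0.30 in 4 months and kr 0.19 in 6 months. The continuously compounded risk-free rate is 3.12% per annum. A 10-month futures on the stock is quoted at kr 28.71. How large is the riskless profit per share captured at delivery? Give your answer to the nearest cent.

kr 1.00 per share

PV(dividends) I = 0.30·e^(−0.0312·4/12) + 0.19·e^(−0.0312·6/12) = 0.4840
Fair futures F* = (S − I)·e^(rT) = (29.43 − 0.4840)·e^0.026000 = 28.9460 × 1.026341 = 29.7085
Market kr 28.71 < fair 29.7085: forward underpriced → reverse cash-and-carry (short the stock, invest proceeds at r, pay the dividends, go long the forward).
Profit at T = |F_mkt − F*| = |28.71 − 29.7085| = kr 1.00 per share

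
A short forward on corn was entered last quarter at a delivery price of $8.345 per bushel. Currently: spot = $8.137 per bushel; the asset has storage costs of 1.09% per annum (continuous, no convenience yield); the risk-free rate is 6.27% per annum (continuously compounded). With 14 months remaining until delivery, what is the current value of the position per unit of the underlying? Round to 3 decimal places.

-$0.485 per bushel

Current fair forward for the remaining 14 months: F = S·e^((r + u)·T), (r + u) = 0.0627 + 0.0109 = 0.0736
F = 8.137 · e^(0.0736 × 14/12) = 8.137 × 1.089661 = 8.8666
Value of long forward = (F − K)·e^(−rT) = (8.8666 − 8.345) · e^(−0.0627·14/12)
= 0.5216 × 0.929461 = 0.485
Short position value = −(long value) = -$0.485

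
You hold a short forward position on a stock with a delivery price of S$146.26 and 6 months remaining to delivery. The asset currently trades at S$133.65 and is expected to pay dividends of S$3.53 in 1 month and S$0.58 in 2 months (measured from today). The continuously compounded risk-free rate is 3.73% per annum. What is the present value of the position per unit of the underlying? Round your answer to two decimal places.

S$14.00

PV(remaining dividends) I = 3.53·e^(−0.0373·1/12) + 0.58·e^(−0.0373·2/12) = 4.0955
Current forward F = (S − I)·e^(rT) = (133.65 − 4.0955)·e^(0.0373·6/12) = 129.5545 × 1.018825 = 131.9934
Value (long) = (F − K)·e^(−rT) = (131.9934 − 146.26) × 0.981523 = -14.0030
Short position value = −(long value) = S$14.00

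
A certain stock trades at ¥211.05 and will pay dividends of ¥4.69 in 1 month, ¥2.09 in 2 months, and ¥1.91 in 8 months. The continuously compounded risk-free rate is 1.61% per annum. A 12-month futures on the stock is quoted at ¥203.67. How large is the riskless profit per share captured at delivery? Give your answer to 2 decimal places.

¥2.01 per share

PV(dividends) I = 4.69·e^(−0.0161·1/12) + 2.09·e^(−0.0161·2/12) + 1.91·e^(−0.0161·8/12) = 8.6577
Fair futures F* = (S − I)·e^(rT) = (211.05 − 8.6577)·e^0.016100 = 202.3923 × 1.016230 = 205.6771
Market ¥203.67 < fair 205.6771: forward underpriced → reverse cash-and-carry (short the stock, invest proceeds at r, pay the dividends, go long the forward).
Profit at T = |F_mkt − F*| = |203.67 − 205.6771| = ¥2.01 per share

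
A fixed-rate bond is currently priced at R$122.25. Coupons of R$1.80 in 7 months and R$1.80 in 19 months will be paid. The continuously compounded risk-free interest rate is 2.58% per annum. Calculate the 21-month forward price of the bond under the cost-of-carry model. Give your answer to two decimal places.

PV(coupons) I = 1.80·e^(−0.0258·7/12) + 1.80·e^(−0.0258·19/12)
I = 1.7731 + 1.7280 = 3.5011
F = (S − I)·e^(rT) = (122.25 − 3.5011) · e^(0.0258·21/12)
= 118.7489 · e^0.045150 = 118.7489 × 1.046185 = R$124.23

R$124.23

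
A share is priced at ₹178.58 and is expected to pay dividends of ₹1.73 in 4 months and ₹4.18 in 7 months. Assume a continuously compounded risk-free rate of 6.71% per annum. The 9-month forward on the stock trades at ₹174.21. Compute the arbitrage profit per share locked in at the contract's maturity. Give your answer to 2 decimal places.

₹7.58 per share

PV(dividends) I = 1.73·e^(−0.0671·4/12) + 4.18·e^(−0.0671·7/12) = 5.7113
Fair forward F* = (S − I)·e^(rT) = (178.58 − 5.7113)·e^0.050325 = 172.8687 × 1.051613 = 181.7910
Market ₹174.21 < fair 181.7910: forward underpriced → reverse cash-and-carry (short the stock, invest proceeds at r, pay the dividends, go long the forward).
Profit at T = |F_mkt − F*| = |174.21 − 181.7910| = ₹7.58 per share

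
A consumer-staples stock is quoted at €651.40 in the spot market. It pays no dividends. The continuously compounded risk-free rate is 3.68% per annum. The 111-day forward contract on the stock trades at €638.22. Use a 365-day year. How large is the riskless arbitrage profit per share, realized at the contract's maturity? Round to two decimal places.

Fair forward: F* = S·e^(carry·T), with carry = r = 0.0368
F* = 651.40 · e^(0.0368 × 111/365) = 651.40 · e^0.011191 = 651.40 × 1.011254 = €658.7309
Market €638.22 < fair €658.7309: forward underpriced → reverse cash-and-carry (short spot, go long the forward).
At maturity, profit = |F_mkt − F*| = |638.22 − 658.7309| = €20.51 per share

€20.51 per share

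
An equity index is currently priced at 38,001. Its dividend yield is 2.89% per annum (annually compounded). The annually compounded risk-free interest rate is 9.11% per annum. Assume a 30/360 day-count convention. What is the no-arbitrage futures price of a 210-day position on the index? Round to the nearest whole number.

F = S · (1+r)^T / (1+q)^T
= 38001 × 1.052174 / 1.016758 = 38001 × 1.034832
F = 39,325

39,325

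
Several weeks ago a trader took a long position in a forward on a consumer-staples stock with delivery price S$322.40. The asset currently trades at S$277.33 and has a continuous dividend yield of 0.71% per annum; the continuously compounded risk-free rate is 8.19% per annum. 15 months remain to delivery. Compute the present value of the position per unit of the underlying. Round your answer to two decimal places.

Current fair forward for the remaining 15 months: F = S·e^((r − q)·T), (r − q) = 0.0819 − 0.0071 = 0.0748
F = 277.33 · e^(0.0748 × 15/12) = 277.33 × 1.098011 = 304.5114
Value of long forward = (F − K)·e^(−rT) = (304.5114 − 322.40) · e^(−0.0819·15/12)
= -17.8886 × 0.902691 = -16.15

-S$16.15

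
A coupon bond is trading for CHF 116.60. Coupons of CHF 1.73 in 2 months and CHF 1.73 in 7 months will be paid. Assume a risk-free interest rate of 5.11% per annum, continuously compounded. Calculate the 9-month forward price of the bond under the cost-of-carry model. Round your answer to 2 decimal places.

PV(coupons) I = 1.73·e^(−0.0511·2/12) + 1.73·e^(−0.0511·7/12)
I = 1.7153 + 1.6792 = 3.3945
F = (S − I)·e^(rT) = (116.60 − 3.3945) · e^(0.0511·9/12)
= 113.2055 · e^0.038325 = 113.2055 × 1.039069 = CHF 117.63

CHF 117.63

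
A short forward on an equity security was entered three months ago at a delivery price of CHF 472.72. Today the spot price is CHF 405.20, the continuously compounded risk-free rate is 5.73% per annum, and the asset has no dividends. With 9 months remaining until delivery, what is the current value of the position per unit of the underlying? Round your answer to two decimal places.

CHF 47.64

Current fair forward for the remaining 9 months: F = S·e^(r·T), r = 0.0573
F = 405.20 · e^(0.0573 × 9/12) = 405.20 × 1.043912 = 422.9931
Value of long forward = (F − K)·e^(−rT) = (422.9931 − 472.72) · e^(−0.0573·9/12)
= -49.7269 × 0.957935 = -47.64
Short position value = −(long value) = CHF 47.64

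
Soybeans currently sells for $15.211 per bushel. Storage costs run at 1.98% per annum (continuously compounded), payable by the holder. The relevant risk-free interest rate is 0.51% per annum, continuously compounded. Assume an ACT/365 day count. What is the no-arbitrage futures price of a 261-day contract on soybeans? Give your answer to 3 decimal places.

Net carry = r + u − y = 0.0051 + 0.0198 − 0.0000 = 0.0249
F = S·e^((r+u−y)T) = 15.211 · e^(0.0249 × 261/365) = 15.211 · e^0.017805
= 15.211 × 1.017964 = $15.484 per bushel

$15.484 per bushel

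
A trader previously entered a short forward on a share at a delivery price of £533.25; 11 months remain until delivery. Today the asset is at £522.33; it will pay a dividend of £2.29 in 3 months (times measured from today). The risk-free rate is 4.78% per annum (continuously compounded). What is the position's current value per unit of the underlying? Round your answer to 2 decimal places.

PV(remaining dividends) I = 2.29·e^(−0.0478·3/12) = 2.2628
Current forward F = (S − I)·e^(rT) = (522.33 − 2.2628)·e^(0.0478·11/12) = 520.0672 × 1.044791 = 543.3615
Value (long) = (F − K)·e^(−rT) = (543.3615 − 533.25) × 0.957129 = 9.6780
Short position value = −(long value) = -£9.68

-£9.68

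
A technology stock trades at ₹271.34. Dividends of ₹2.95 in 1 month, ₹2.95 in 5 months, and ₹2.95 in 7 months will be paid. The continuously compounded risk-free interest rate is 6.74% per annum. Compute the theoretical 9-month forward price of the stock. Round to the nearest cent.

₹276.32

PV(dividends) I = 2.95·e^(−0.0674·1/12) + 2.95·e^(−0.0674·5/12) + 2.95·e^(−0.0674·7/12)
I = 2.9335 + 2.8683 + 2.8363 = 8.6381
F = (S − I)·e^(rT) = (271.34 − 8.6381) · e^(0.0674·9/12)
= 262.7019 · e^0.050550 = 262.7019 × 1.051849 = ₹276.32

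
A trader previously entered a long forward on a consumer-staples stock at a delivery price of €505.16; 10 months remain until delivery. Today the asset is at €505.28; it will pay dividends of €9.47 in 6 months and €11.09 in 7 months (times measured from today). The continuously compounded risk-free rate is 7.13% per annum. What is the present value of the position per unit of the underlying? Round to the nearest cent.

PV(remaining dividends) I = 9.47·e^(−0.0713·6/12) + 11.09·e^(−0.0713·7/12) = 19.7766
Current forward F = (S − I)·e^(rT) = (505.28 − 19.7766)·e^(0.0713·10/12) = 485.5034 × 1.061217 = 515.2245
Value (long) = (F − K)·e^(−rT) = (515.2245 − 505.16) × 0.942314 = 9.4839
Value = €9.48

€9.48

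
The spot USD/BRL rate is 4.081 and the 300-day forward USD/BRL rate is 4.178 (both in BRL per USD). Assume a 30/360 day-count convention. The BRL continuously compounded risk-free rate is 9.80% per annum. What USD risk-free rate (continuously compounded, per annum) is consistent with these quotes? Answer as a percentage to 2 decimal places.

6.98%

F = S·e^((r_BRL − r_USD)T) ⇒ r_USD = r_BRL − ln(F/S)/T
ln(4.178/4.081) = 0.023491; /(300/360) = 0.028189
r_USD = 0.0980 − 0.028189 = 0.069811
r_USD = 6.98%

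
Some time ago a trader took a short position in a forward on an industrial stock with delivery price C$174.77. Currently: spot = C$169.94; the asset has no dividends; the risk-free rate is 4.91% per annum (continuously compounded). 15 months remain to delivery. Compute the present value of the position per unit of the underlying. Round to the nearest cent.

-C$5.57

Current fair forward for the remaining 15 months: F = S·e^(r·T), r = 0.0491
F = 169.94 · e^(0.0491 × 15/12) = 169.94 × 1.063298 = 180.6969
Value of long forward = (F − K)·e^(−rT) = (180.6969 − 174.77) · e^(−0.0491·15/12)
= 5.9269 × 0.940470 = 5.57
Short position value = −(long value) = -C$5.57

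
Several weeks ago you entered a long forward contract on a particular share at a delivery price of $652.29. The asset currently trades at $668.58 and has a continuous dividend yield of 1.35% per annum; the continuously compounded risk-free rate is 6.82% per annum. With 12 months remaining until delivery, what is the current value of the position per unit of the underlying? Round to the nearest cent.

Current fair forward for the remaining 12 months: F = S·e^((r − q)·T), (r − q) = 0.0682 − 0.0135 = 0.0547
F = 668.58 · e^(0.0547 × 12/12) = 668.58 × 1.056224 = 706.1702
Value of long forward = (F − K)·e^(−rT) = (706.1702 − 652.29) · e^(−0.0682·12/12)
= 53.8802 × 0.934074 = 50.33

$50.33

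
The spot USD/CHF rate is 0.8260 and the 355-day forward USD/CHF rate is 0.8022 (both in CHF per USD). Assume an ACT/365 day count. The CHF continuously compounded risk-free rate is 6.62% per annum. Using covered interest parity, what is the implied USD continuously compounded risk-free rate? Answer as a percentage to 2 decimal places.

F = S·e^((r_CHF − r_USD)T) ⇒ r_USD = r_CHF − ln(F/S)/T
ln(0.8022/0.8260) = -0.029237; /(355/365) = -0.030061
r_USD = 0.0662 + 0.030061 = 0.096261
r_USD = 9.63%

9.63%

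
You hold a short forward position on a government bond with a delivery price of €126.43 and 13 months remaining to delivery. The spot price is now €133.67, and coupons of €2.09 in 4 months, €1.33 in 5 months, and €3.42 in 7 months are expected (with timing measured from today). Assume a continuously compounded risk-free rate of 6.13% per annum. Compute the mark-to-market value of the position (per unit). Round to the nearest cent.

-€8.72

PV(remaining coupons) I = 2.09·e^(−0.0613·4/12) + 1.33·e^(−0.0613·5/12) + 3.42·e^(−0.0613·7/12) = 6.6441
Current forward F = (S − I)·e^(rT) = (133.67 − 6.6441)·e^(0.0613·13/12) = 127.0259 × 1.068663 = 135.7479
Value (long) = (F − K)·e^(−rT) = (135.7479 − 126.43) × 0.935749 = 8.7192
Short position value = −(long value) = -€8.72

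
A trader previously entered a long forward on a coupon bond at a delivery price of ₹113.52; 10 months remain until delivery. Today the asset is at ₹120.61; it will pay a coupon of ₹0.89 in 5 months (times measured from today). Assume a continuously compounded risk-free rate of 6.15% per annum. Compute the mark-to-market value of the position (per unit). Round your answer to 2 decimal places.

PV(remaining coupons) I = 0.89·e^(−0.0615·5/12) = 0.8675
Current forward F = (S − I)·e^(rT) = (120.61 − 0.8675)·e^(0.0615·10/12) = 119.7425 × 1.052586 = 126.0393
Value (long) = (F − K)·e^(−rT) = (126.0393 − 113.52) × 0.950041 = 11.8938
Value = ₹11.89

₹11.89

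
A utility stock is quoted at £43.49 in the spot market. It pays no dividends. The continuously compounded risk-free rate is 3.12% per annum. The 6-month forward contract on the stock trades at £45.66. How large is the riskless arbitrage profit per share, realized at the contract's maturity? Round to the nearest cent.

£1.49 per share

Fair forward: F* = S·e^(carry·T), with carry = r = 0.0312
F* = 43.49 · e^(0.0312 × 6/12) = 43.49 · e^0.015600 = 43.49 × 1.015722 = £44.1737
Market £45.66 > fair £44.1737: forward overpriced → cash-and-carry (buy spot, short the forward).
At maturity, profit = |F_mkt − F*| = |45.66 − 44.1737| = £1.49 per share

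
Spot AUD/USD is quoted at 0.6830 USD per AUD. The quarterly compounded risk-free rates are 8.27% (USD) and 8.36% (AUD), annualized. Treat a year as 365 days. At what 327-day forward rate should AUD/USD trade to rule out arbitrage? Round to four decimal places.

By covered interest parity, F = S · (1+r_USD/4)^(4T) / (1+r_AUD/4)^(4T)
= 0.6830 × 1.076091 / 1.076941 = 0.6830 × 0.999211
F = 0.6825 USD per AUD

0.6825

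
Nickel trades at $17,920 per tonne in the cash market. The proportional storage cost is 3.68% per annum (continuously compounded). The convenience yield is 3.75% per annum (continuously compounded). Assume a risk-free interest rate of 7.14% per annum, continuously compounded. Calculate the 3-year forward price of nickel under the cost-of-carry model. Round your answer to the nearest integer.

Net carry = r + u − y = 0.0714 + 0.0368 − 0.0375 = 0.0707
F = S·e^((r+u−y)T) = 17920 · e^(0.0707 × 3) = 17920 · e^0.212100
= 17920 × 1.236272 = $22,154 per tonne

$22,154 per tonne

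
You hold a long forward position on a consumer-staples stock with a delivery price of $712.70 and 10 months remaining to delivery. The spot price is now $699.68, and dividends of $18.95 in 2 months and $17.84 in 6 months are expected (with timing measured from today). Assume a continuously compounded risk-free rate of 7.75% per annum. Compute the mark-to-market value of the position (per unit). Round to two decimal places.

PV(remaining dividends) I = 18.95·e^(−0.0775·2/12) + 17.84·e^(−0.0775·6/12) = 35.8687
Current forward F = (S − I)·e^(rT) = (699.68 − 35.8687)·e^(0.0775·10/12) = 663.8113 × 1.066714 = 708.0968
Value (long) = (F − K)·e^(−rT) = (708.0968 − 712.70) × 0.937458 = -4.3153
Value = -$4.32

-$4.32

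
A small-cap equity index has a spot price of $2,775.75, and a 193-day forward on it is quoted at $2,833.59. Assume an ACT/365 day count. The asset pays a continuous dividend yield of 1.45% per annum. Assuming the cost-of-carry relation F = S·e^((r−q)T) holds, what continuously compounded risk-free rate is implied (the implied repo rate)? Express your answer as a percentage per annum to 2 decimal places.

From F = S·e^((r−q)T): (r − q) = ln(F/S)/T
ln(2833.59/2775.75) = ln(1.020838) = 0.020624
(r − q) = 0.020624 / (193/365) = 0.039004
r = ln(F/S)/T + q = 0.039004 + 0.0145 = 0.053504
r = 5.35%

5.35%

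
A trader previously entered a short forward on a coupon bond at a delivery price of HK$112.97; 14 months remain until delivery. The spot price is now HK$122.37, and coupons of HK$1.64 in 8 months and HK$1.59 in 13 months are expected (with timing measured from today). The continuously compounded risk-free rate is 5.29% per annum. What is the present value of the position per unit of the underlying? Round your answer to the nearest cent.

-HK$13.08

PV(remaining coupons) I = 1.64·e^(−0.0529·8/12) + 1.59·e^(−0.0529·13/12) = 3.0846
Current forward F = (S − I)·e^(rT) = (122.37 − 3.0846)·e^(0.0529·14/12) = 119.2854 × 1.063661 = 126.8792
Value (long) = (F − K)·e^(−rT) = (126.8792 − 112.97) × 0.940149 = 13.0767
Short position value = −(long value) = -HK$13.08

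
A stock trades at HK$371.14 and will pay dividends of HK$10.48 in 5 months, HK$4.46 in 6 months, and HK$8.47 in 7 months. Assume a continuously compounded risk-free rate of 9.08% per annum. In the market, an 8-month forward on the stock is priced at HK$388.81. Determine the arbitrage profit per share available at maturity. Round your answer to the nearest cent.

PV(dividends) I = 10.48·e^(−0.0908·5/12) + 4.46·e^(−0.0908·6/12) + 8.47·e^(−0.0908·7/12) = 22.3860
Fair forward F* = (S − I)·e^(rT) = (371.14 − 22.3860)·e^0.060533 = 348.7540 × 1.062403 = 370.5173
Market HK$388.81 > fair 370.5173: forward overpriced → cash-and-carry (borrow at r, buy the stock and collect the dividends, short the forward).
Profit at T = |F_mkt − F*| = |388.81 − 370.5173| = HK$18.29 per share

HK$18.29 per share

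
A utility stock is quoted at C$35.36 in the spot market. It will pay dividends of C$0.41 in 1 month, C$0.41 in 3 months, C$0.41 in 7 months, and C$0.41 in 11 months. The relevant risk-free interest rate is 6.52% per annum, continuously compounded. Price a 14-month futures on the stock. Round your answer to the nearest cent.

C$36.44

PV(dividends) I = 0.41·e^(−0.0652·1/12) + 0.41·e^(−0.0652·3/12) + 0.41·e^(−0.0652·7/12) + 0.41·e^(−0.0652·11/12)
I = 0.4078 + 0.4034 + 0.3947 + 0.3862 = 1.5921
F = (S − I)·e^(rT) = (35.36 − 1.5921) · e^(0.0652·14/12)
= 33.7679 · e^0.076067 = 33.7679 × 1.079035 = C$36.44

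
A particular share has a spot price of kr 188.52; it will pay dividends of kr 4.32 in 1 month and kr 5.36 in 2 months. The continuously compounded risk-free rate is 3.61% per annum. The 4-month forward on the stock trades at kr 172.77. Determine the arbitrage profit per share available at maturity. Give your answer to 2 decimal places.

kr 8.28 per share

PV(dividends) I = 4.32·e^(−0.0361·1/12) + 5.36·e^(−0.0361·2/12) = 9.6349
Fair forward F* = (S − I)·e^(rT) = (188.52 − 9.6349)·e^0.012033 = 178.8851 × 1.012106 = 181.0507
Market kr 172.77 < fair 181.0507: forward underpriced → reverse cash-and-carry (short the stock, invest proceeds at r, pay the dividends, go long the forward).
Profit at T = |F_mkt − F*| = |172.77 − 181.0507| = kr 8.28 per share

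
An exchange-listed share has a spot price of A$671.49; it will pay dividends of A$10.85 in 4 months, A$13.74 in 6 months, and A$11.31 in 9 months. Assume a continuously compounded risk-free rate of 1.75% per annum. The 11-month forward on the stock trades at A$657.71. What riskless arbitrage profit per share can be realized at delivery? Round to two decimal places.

A$11.51 per share

PV(dividends) I = 10.85·e^(−0.0175·4/12) + 13.74·e^(−0.0175·6/12) + 11.31·e^(−0.0175·9/12) = 35.5697
Fair forward F* = (S − I)·e^(rT) = (671.49 − 35.5697)·e^0.016042 = 635.9203 × 1.016171 = 646.2038
Market A$657.71 > fair 646.2038: forward overpriced → cash-and-carry (borrow at r, buy the stock and collect the dividends, short the forward).
Profit at T = |F_mkt − F*| = |657.71 − 646.2038| = A$11.51 per share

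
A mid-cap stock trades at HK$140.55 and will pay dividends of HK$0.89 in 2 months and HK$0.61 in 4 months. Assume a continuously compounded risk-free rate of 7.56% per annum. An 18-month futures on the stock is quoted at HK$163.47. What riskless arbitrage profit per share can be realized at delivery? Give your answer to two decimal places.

PV(dividends) I = 0.89·e^(−0.0756·2/12) + 0.61·e^(−0.0756·4/12) = 1.4737
Fair futures F* = (S − I)·e^(rT) = (140.55 − 1.4737)·e^0.113400 = 139.0763 × 1.120080 = 155.7766
Market HK$163.47 > fair 155.7766: forward overpriced → cash-and-carry (borrow at r, buy the stock and collect the dividends, short the forward).
Profit at T = |F_mkt − F*| = |163.47 − 155.7766| = HK$7.69 per share

HK$7.69 per share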